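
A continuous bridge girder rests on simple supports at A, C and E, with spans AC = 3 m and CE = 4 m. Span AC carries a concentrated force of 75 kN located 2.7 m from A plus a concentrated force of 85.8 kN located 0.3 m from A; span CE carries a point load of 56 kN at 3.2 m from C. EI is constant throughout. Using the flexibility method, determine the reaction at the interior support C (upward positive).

R_C = 102.4 kN

Insert a hinge at C; M_C is the redundant, and each span becomes simply supported.
Discontinuity in slope at C on the released structure — sum the simple-span end rotations:
  span AC: point load 75 at a = 2.7: Pab(L + a)/(6LEI) = 19.24/EI
  span AC: point load 85.8 at a = 0.3: Pab(L + a)/(6LEI) = 12.74/EI
  span CE: point load 56 at a = 3.2: Pab(L + b)/(6LEI) = 28.67/EI
  relative rotation θ_0 = (31.98 + 28.67)/EI = 60.65/EI
A unit hogging moment at C produces rotation L₁/(3EI) + L₂/(3EI) = 2.333/EI.
Compatibility: M_C·(L₁+L₂)/(3EI) = θ_0, giving M_C = 25.99 kN·m (hogging).
Span AC, ΣM about A with M_C applied at C: R_C^{AC}·3 = 228.2 + 25.99, so R_C^{AC} = 84.74 kN and R_A = 160.8 − 84.74 = 76.06 kN.
Span CE, ΣM about E: R_C^{CE}·4 = 44.8 + 25.99, so R_C^{CE} = 17.7 kN and R_E = 56 − 17.7 = 38.3 kN.
R_C = 84.74 + 17.7 = 102.4 kN.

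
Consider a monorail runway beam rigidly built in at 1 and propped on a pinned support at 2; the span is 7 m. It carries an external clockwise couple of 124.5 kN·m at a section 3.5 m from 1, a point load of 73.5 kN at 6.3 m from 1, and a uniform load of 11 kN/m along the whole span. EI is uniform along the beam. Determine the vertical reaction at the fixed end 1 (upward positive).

Release the roller at 2. Primary structure: cantilever fixed at 1.
Deflection at 2 on the released cantilever, summing each load's contribution:
  clockwise couple 124.5 at a = 3.5: M₀a(2L − a)/(2EI) = 2288/EI
  point load 73.5 at a = 6.3: Pa²(3L − a)/(6EI) = 7147/EI
  UDL 11: wL⁴/(8EI) = 3301/EI
  δ_0 = 12736/EI
Tip deflection under a unit load at 2: L³/(3EI) = 114.3/EI.
The prop prevents deflection at 2: R_2 = δ_0/δ_{22} = 12736/114.3 = 111.4 kN.
Vertical equilibrium: R_1 = ΣP − R_2 = 150.5 − 111.4 = 39.1 kN.

R_1 = 39.1 kN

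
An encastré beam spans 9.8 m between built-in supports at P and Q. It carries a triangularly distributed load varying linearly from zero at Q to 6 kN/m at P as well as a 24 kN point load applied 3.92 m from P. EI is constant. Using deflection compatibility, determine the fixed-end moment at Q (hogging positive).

M_Q = 41.79 kN·m

Take the two fixed-end moments M_P, M_Q as redundants; the released structure is the simple span PQ.
Simple-span end rotations at P and Q under the given loads:
  at P: triangular load, peak 6: w₀L³/(45EI) = 125.5/EI
  at Q: triangular load, peak 6: 7w₀L³/(360EI) = 109.8/EI
  at P: point load 24 at a = 3.92: Pab(L + b)/(6LEI) = 147.5/EI
  at Q: point load 24 at a = 3.92: Pab(L + a)/(6LEI) = 129.1/EI
  θ_P0 = 273/EI,  θ_Q0 = 238.9/EI
Flexibility coefficients: a unit moment at one end gives L/(3EI) there and L/(6EI) at the far end, so f₁₁ = f₂₂ = 3.267/EI and f₁₂ = f₂₁ = 1.633/EI.
Compatibility — zero rotation at each built-in end:
  3.267 M_P + 1.633 M_Q = 273
  1.633 M_P + 3.267 M_Q = 238.9
Solving the pair gives M_P = 62.68 kN·m and M_Q = 41.79 kN·m (hogging).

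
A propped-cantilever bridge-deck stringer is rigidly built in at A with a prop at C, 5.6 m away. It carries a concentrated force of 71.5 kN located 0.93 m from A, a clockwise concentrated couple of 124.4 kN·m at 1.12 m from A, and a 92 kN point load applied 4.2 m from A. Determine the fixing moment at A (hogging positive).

M_A = 168.4 kN·m

Remove the prop at C; the released (primary) structure is a cantilever built in at A.
Downward deflection at the released point C due to the loads:
  point load 71.5 at a = 0.93: Pa²(3L − a)/(6EI) = 163.6/EI
  clockwise couple 124.4 at a = 1.12: M₀a(2L − a)/(2EI) = 702.2/EI
  point load 92 at a = 4.2: Pa²(3L − a)/(6EI) = 3408/EI
  δ_0 = 4274/EI
Flexibility coefficient — unit upward force at C: δ_{CC} = L³/(3EI) = 58.54/EI.
The prop prevents deflection at C: R_C = δ_0/δ_{CC} = 4274/58.54 = 73.01 kN.
Moment equilibrium about A: M_A = Σ(load moments about A) − R_C·L = 577.3 − 73.01×5.6 = 168.4 kN·m.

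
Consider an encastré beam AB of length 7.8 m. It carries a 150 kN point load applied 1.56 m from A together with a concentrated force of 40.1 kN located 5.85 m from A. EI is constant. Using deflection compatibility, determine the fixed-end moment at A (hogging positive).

Take the two fixed-end moments M_A, M_B as redundants; the released structure is the simple span AB.
Simple-span end rotations at A and B under the given loads:
  at A: point load 150 at a = 1.56: Pab(L + b)/(6LEI) = 438/EI
  at B: point load 150 at a = 1.56: Pab(L + a)/(6LEI) = 292/EI
  at A: point load 40.1 at a = 5.85: Pab(L + b)/(6LEI) = 95.3/EI
  at B: point load 40.1 at a = 5.85: Pab(L + a)/(6LEI) = 133.4/EI
  θ_A0 = 533.3/EI,  θ_B0 = 425.5/EI
Flexibility coefficients: a unit moment at one end gives L/(3EI) there and L/(6EI) at the far end, so f₁₁ = f₂₂ = 2.6/EI and f₁₂ = f₂₁ = 1.3/EI.
Compatibility — zero rotation at each built-in end:
  2.6 M_A + 1.3 M_B = 533.3
  1.3 M_A + 2.6 M_B = 425.5
Solving the pair gives M_A = 164.4 kN·m and M_B = 81.42 kN·m (hogging).

M_A = 164.4 kN·m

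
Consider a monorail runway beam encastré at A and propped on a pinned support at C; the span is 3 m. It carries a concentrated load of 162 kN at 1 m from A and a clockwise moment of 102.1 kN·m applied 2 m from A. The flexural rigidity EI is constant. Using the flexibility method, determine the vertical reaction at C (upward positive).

Take the reaction at C as the redundant and release it; the primary structure is a cantilever fixed at A.
Downward deflection at the released point C due to the loads:
  point load 162 at a = 1: Pa²(3L − a)/(6EI) = 216/EI
  clockwise couple 102.1 at a = 2: M₀a(2L − a)/(2EI) = 408.4/EI
  δ_0 = 624.4/EI
Flexibility coefficient — unit upward force at C: δ_{CC} = L³/(3EI) = 9/EI.
Compatibility at C: δ_0 − R_C·δ_{CC} = 0, so R_C = 624.4/9 = 69.38 kN.

R_C = 69.38 kN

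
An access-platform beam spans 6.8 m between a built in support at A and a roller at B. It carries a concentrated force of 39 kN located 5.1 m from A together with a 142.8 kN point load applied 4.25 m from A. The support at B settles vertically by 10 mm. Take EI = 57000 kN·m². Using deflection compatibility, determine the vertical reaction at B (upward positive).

R_B = 85.48 kN

Release the roller at B. Primary structure: cantilever fixed at A.
Primary-structure tip deflection at B by superposition:
  point load 39 at a = 5.1: Pa²(3L − a)/(6EI) = 2587/EI
  point load 142.8 at a = 4.25: Pa²(3L − a)/(6EI) = 6943/EI
  δ_0 = 9529/EI
Tip deflection under a unit load at B: L³/(3EI) = 104.8/EI.
With EI = 57000 kN·m²: δ_0 = 0.16718 m and δ_{BB} = 0.001839 m/kN.
Compatibility — the beam at B must follow the support down by 0.01 m: δ_0 − R_B·δ_{BB} = 0.01, so R_B = (0.16718 − 0.01)/0.001839 = 85.48 kN.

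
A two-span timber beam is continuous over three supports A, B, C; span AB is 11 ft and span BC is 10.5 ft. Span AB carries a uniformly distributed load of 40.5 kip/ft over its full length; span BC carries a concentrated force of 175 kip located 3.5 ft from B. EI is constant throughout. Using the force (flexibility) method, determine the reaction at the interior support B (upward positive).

R_B = 428.7 kip

Release continuity at B by inserting a hinge; the redundant is the internal moment M_B. The primary structure is two simply-supported spans AB and BC.
End slopes at the hinge B, treating each span as simply supported:
  span AB: UDL 40.5: wL³/(24EI) = 2246/EI
  span BC: point load 175 at a = 3.5: Pab(L + b)/(6LEI) = 1191/EI
  relative rotation θ_0 = (2246 + 1191)/EI = 3437/EI
A unit hogging moment at B produces rotation L₁/(3EI) + L₂/(3EI) = 7.167/EI.
Slope continuity at B: θ_0 = M_B·7.167/EI, so M_B = 3437/7.167 = 479.6 kip·ft (hogging).
Span AB, ΣM about A with M_B applied at B: R_B^{AB}·11 = 2450 + 479.6, so R_B^{AB} = 266.3 kip and R_A = 445.5 − 266.3 = 179.2 kip.
Span BC, ΣM about C: R_B^{BC}·10.5 = 1225 + 479.6, so R_B^{BC} = 162.3 kip and R_C = 175 − 162.3 = 12.66 kip.
R_B = 266.3 + 162.3 = 428.7 kip.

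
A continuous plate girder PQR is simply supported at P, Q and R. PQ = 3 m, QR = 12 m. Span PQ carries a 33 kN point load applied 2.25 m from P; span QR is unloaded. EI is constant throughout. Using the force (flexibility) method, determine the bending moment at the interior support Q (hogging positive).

Release continuity at Q by inserting a hinge; the redundant is the internal moment M_Q. The primary structure is two simply-supported spans PQ and QR.
Rotations at Q on the released spans (each span's end-slope, ×1/EI):
  span PQ: point load 33 at a = 2.25: Pab(L + a)/(6LEI) = 16.24/EI
  relative rotation θ_0 = (16.24 + 0)/EI = 16.24/EI
A unit hogging moment at Q produces rotation L₁/(3EI) + L₂/(3EI) = 5/EI.
Slope continuity at Q: θ_0 = M_Q·5/EI, so M_Q = 16.24/5 = 3.248 kN·m (hogging).

M_Q = 3.248 kN·m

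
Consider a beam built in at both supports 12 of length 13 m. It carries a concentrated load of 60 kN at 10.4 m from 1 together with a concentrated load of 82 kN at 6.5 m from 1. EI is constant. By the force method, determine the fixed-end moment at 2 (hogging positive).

M_2 = 233.1 kN·m

Release both end moments; the primary structure is a simply-supported span 12 with redundants M_1 and M_2.
Simple-span end rotations at 1 and 2 under the given loads:
  at 1: point load 60 at a = 10.4: Pab(L + b)/(6LEI) = 324.5/EI
  at 2: point load 60 at a = 10.4: Pab(L + a)/(6LEI) = 486.7/EI
  at 1: point load 82 at a = 6.5: Pab(L + b)/(6LEI) = 866.1/EI
  at 2: point load 82 at a = 6.5: Pab(L + a)/(6LEI) = 866.1/EI
  θ_10 = 1191/EI,  θ_20 = 1353/EI
Flexibility coefficients: a unit moment at one end gives L/(3EI) there and L/(6EI) at the far end, so f₁₁ = f₂₂ = 4.333/EI and f₁₂ = f₂₁ = 2.167/EI.
Compatibility — zero rotation at each built-in end:
  4.333 M_1 + 2.167 M_2 = 1191
  2.167 M_1 + 4.333 M_2 = 1353
Solving the pair gives M_1 = 158.2 kN·m and M_2 = 233.1 kN·m (hogging).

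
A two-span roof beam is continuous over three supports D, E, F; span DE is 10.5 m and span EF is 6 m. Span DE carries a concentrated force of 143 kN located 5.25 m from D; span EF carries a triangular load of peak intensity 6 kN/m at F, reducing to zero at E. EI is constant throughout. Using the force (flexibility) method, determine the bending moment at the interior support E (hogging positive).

Release continuity at E by inserting a hinge; the redundant is the internal moment M_E. The primary structure is two simply-supported spans DE and EF.
Discontinuity in slope at E on the released structure — sum the simple-span end rotations:
  span DE: point load 143 at a = 5.25: Pab(L + a)/(6LEI) = 985.4/EI
  span EF: triangular load, peak 6: 7w₀L³/(360EI) = 25.2/EI
  relative rotation θ_0 = (985.4 + 25.2)/EI = 1011/EI
A unit hogging moment at E produces rotation L₁/(3EI) + L₂/(3EI) = 5.5/EI.
Slope continuity at E: θ_0 = M_E·5.5/EI, so M_E = 1011/5.5 = 183.7 kN·m (hogging).

M_E = 183.7 kN·m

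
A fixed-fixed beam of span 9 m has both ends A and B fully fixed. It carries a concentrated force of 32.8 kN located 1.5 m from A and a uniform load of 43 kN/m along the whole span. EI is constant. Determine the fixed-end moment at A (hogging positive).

M_A = 324.4 kN·m

Release both end moments; the primary structure is a simply-supported span AB with redundants M_A and M_B.
End rotations of the released simple span under the applied load (×1/EI):
  at A: point load 32.8 at a = 1.5: Pab(L + b)/(6LEI) = 112.8/EI
  at B: point load 32.8 at a = 1.5: Pab(L + a)/(6LEI) = 71.75/EI
  at A: UDL 43: wL³/(24EI) = 1306/EI
  at B: UDL 43: wL³/(24EI) = 1306/EI
  θ_A0 = 1419/EI,  θ_B0 = 1378/EI
Flexibility coefficients: a unit moment at one end gives L/(3EI) there and L/(6EI) at the far end, so f₁₁ = f₂₂ = 3/EI and f₁₂ = f₂₁ = 1.5/EI.
Compatibility — zero rotation at each built-in end:
  3 M_A + 1.5 M_B = 1419
  1.5 M_A + 3 M_B = 1378
Solving the pair gives M_A = 324.4 kN·m and M_B = 297.1 kN·m (hogging).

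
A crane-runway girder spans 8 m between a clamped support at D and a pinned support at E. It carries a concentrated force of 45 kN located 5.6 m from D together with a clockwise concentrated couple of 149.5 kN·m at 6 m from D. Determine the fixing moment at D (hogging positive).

M_D = -11.59 kN·m

Release the roller at E. Primary structure: cantilever fixed at D.
Free-end deflection of the primary structure under the applied loading (downward +):
  point load 45 at a = 5.6: Pa²(3L − a)/(6EI) = 4328/EI
  clockwise couple 149.5 at a = 6: M₀a(2L − a)/(2EI) = 4485/EI
  δ_0 = 8813/EI
Tip deflection under a unit load at E: L³/(3EI) = 170.7/EI.
The prop prevents deflection at E: R_E = δ_0/δ_{EE} = 8813/170.7 = 51.64 kN.
Moment equilibrium about D: M_D = Σ(load moments about D) − R_E·L = 401.5 − 51.64×8 = -11.59 kN·m.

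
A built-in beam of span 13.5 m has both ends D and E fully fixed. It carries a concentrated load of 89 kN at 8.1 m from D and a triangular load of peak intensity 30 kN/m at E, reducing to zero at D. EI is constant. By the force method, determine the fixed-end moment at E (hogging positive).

M_E = 446.4 kN·m

Take the two fixed-end moments M_D, M_E as redundants; the released structure is the simple span DE.
End rotations of the released simple span under the applied load (×1/EI):
  at D: point load 89 at a = 8.1: Pab(L + b)/(6LEI) = 908.3/EI
  at E: point load 89 at a = 8.1: Pab(L + a)/(6LEI) = 1038/EI
  at D: triangular load, peak 30: 7w₀L³/(360EI) = 1435/EI
  at E: triangular load, peak 30: w₀L³/(45EI) = 1640/EI
  θ_D0 = 2344/EI,  θ_E0 = 2678/EI
Flexibility coefficients: a unit moment at one end gives L/(3EI) there and L/(6EI) at the far end, so f₁₁ = f₂₂ = 4.5/EI and f₁₂ = f₂₁ = 2.25/EI.
Compatibility — zero rotation at each built-in end:
  4.5 M_D + 2.25 M_E = 2344
  2.25 M_D + 4.5 M_E = 2678
Solving the pair gives M_D = 297.6 kN·m and M_E = 446.4 kN·m (hogging).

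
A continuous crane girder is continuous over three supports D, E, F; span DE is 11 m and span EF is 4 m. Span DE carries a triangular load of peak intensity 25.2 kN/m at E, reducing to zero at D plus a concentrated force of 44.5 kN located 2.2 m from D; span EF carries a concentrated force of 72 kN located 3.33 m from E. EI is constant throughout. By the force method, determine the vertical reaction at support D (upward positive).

R_D = 64.55 kN

Insert a hinge at E; M_E is the redundant, and each span becomes simply supported.
End slopes at the hinge E, treating each span as simply supported:
  span DE: triangular load, peak 25.2: w₀L³/(45EI) = 745.4/EI
  span DE: point load 44.5 at a = 2.2: Pab(L + a)/(6LEI) = 172.3/EI
  span EF: point load 72 at a = 3.33: Pab(L + b)/(6LEI) = 31.26/EI
  relative rotation θ_0 = (917.7 + 31.26)/EI = 948.9/EI
A unit hogging moment at E produces rotation L₁/(3EI) + L₂/(3EI) = 5/EI.
Slope continuity at E: θ_0 = M_E·5/EI, so M_E = 948.9/5 = 189.8 kN·m (hogging).
Span DE, ΣM about D with M_E applied at E: R_E^{DE}·11 = 1114 + 189.8, so R_E^{DE} = 118.6 kN and R_D = 183.1 − 118.6 = 64.55 kN.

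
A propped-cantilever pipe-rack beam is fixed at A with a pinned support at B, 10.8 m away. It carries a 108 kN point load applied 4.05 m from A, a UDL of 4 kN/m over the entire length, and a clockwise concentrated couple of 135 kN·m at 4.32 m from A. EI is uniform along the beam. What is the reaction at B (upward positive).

R_B = 48.13 kN

Take the reaction at B as the redundant and release it; the primary structure is a cantilever fixed at A.
Deflection at B on the released cantilever, summing each load's contribution:
  point load 108 at a = 4.05: Pa²(3L − a)/(6EI) = 8370/EI
  UDL 4: wL⁴/(8EI) = 6802/EI
  clockwise couple 135 at a = 4.32: M₀a(2L − a)/(2EI) = 5039/EI
  δ_0 = 20211/EI
Tip deflection under a unit load at B: L³/(3EI) = 419.9/EI.
The prop prevents deflection at B: R_B = δ_0/δ_{BB} = 20211/419.9 = 48.13 kN.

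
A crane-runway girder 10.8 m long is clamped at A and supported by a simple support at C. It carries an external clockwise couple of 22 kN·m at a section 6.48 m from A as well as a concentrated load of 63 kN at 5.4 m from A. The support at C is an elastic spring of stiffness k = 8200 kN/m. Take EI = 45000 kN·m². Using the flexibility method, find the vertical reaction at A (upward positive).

Remove the prop at C; the released (primary) structure is a cantilever built in at A.
Deflection at C on the released cantilever, summing each load's contribution:
  clockwise couple 22 at a = 6.48: M₀a(2L − a)/(2EI) = 1078/EI
  point load 63 at a = 5.4: Pa²(3L − a)/(6EI) = 8267/EI
  δ_0 = 9345/EI
Flexibility coefficient — unit upward force at C: δ_{CC} = L³/(3EI) = 419.9/EI.
With EI = 45000 kN·m²: δ_0 = 0.20766 m and δ_{CC} = 0.009331 m/kN.
Compatibility — the spring shortens by R_C/k under the reaction it provides: δ_0 − R_C·δ_{CC} = R_C/k. With 1/k = 0.000122 m/kN, R_C = δ_0 / (δ_{CC} + 1/k) = 0.20766 / (0.009331 + 0.000122) = 21.97 kN.
Vertical equilibrium: R_A = ΣP − R_C = 63 − 21.97 = 41.03 kN.

R_A = 41.03 kN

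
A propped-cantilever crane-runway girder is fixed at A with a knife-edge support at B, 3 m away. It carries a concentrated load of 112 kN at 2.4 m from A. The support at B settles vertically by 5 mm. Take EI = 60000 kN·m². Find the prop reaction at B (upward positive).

R_B = 45.51 kN

Choose R_B as the redundant. The primary structure is the cantilever fixed at A.
Downward deflection at the released point B due to the loads:
  point load 112 at a = 2.4: Pa²(3L − a)/(6EI) = 709.6/EI
Tip deflection under a unit load at B: L³/(3EI) = 9/EI.
With EI = 60000 kN·m²: δ_0 = 0.011827 m and δ_{BB} = 0.00015 m/kN.
Compatibility — the beam at B must follow the support down by 0.005 m: δ_0 − R_B·δ_{BB} = 0.005, so R_B = (0.011827 − 0.005)/0.00015 = 45.51 kN.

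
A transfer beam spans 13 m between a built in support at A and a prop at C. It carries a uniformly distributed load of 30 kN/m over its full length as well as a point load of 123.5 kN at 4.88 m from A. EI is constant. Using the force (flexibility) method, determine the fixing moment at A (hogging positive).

M_A = 939.5 kN·m

Choose R_C as the redundant. The primary structure is the cantilever fixed at A.
Primary-structure tip deflection at C by superposition:
  UDL 30: wL⁴/(8EI) = 107104/EI
  point load 123.5 at a = 4.88: Pa²(3L − a)/(6EI) = 16725/EI
  δ_0 = 123829/EI
Tip deflection under a unit load at C: L³/(3EI) = 732.3/EI.
The prop prevents deflection at C: R_C = δ_0/δ_{CC} = 123829/732.3 = 169.1 kN.
Moment equilibrium about A: M_A = Σ(load moments about A) − R_C·L = 3138 − 169.1×13 = 939.5 kN·m.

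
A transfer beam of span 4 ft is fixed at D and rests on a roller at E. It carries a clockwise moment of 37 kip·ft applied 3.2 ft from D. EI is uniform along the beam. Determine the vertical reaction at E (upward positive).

R_E = 13.32 kip

Take the reaction at E as the redundant and release it; the primary structure is a cantilever fixed at D.
Deflection at E on the released cantilever, summing each load's contribution:
  clockwise couple 37 at a = 3.2: M₀a(2L − a)/(2EI) = 284.2/EI
Flexibility coefficient — unit upward force at E: δ_{EE} = L³/(3EI) = 21.33/EI.
Compatibility at E: δ_0 − R_E·δ_{EE} = 0, so R_E = 284.2/21.33 = 13.32 kip.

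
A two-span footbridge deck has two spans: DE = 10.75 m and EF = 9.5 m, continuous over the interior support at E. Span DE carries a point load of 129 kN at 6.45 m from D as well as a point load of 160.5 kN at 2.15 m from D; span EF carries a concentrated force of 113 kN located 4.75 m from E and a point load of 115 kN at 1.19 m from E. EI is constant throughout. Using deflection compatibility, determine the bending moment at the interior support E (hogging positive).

Insert a hinge at E; M_E is the redundant, and each span becomes simply supported.
End slopes at the hinge E, treating each span as simply supported:
  span DE: point load 129 at a = 6.45: Pab(L + a)/(6LEI) = 954.1/EI
  span DE: point load 160.5 at a = 2.15: Pab(L + a)/(6LEI) = 593.5/EI
  span EF: point load 113 at a = 4.75: Pab(L + b)/(6LEI) = 637.4/EI
  span EF: point load 115 at a = 1.19: Pab(L + b)/(6LEI) = 355.3/EI
  relative rotation θ_0 = (1548 + 992.7)/EI = 2540/EI
A unit hogging moment at E produces rotation L₁/(3EI) + L₂/(3EI) = 6.75/EI.
Slope continuity at E: θ_0 = M_E·6.75/EI, so M_E = 2540/6.75 = 376.3 kN·m (hogging).

M_E = 376.3 kN·m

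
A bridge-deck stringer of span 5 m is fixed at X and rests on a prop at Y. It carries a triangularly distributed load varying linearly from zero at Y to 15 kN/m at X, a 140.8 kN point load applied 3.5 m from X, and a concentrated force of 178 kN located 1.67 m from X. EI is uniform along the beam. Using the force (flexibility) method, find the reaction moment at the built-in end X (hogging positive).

M_X = 286 kN·m

Remove the prop at Y; the released (primary) structure is a cantilever built in at X.
Downward deflection at the released point Y due to the loads:
  triangular load, peak 15 at the fixed end: w₀L⁴/(30EI) = 312.5/EI
  point load 140.8 at a = 3.5: Pa²(3L − a)/(6EI) = 3306/EI
  point load 178 at a = 1.67: Pa²(3L − a)/(6EI) = 1103/EI
  δ_0 = 4721/EI
Tip deflection under a unit load at Y: L³/(3EI) = 41.67/EI.
Compatibility at Y: δ_0 − R_Y·δ_{YY} = 0, so R_Y = 4721/41.67 = 113.3 kN.
Moment equilibrium about X: M_X = Σ(load moments about X) − R_Y·L = 852.6 − 113.3×5 = 286 kN·m.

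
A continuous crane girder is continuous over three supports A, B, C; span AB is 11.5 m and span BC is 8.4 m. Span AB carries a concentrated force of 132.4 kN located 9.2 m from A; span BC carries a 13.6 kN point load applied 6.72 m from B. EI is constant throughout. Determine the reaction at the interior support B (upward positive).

R_B = 135.7 kN

Take M_B as the redundant. Released structure: two simple spans AB and BC with a hinge at B.
End slopes at the hinge B, treating each span as simply supported:
  span AB: point load 132.4 at a = 9.2: Pab(L + a)/(6LEI) = 840.5/EI
  span BC: point load 13.6 at a = 6.72: Pab(L + b)/(6LEI) = 30.71/EI
  relative rotation θ_0 = (840.5 + 30.71)/EI = 871.2/EI
A unit hogging moment at B produces rotation L₁/(3EI) + L₂/(3EI) = 6.633/EI.
Compatibility: M_B·(L₁+L₂)/(3EI) = θ_0, giving M_B = 131.3 kN·m (hogging).
Span AB, ΣM about A with M_B applied at B: R_B^{AB}·11.5 = 1218 + 131.3, so R_B^{AB} = 117.3 kN and R_A = 132.4 − 117.3 = 15.06 kN.
Span BC, ΣM about C: R_B^{BC}·8.4 = 22.85 + 131.3, so R_B^{BC} = 18.36 kN and R_C = 13.6 − 18.36 = -4.755 kN.
R_B = 117.3 + 18.36 = 135.7 kN.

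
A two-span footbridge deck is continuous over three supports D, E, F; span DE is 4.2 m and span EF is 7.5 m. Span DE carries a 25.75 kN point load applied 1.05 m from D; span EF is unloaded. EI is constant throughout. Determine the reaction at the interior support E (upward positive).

Insert a hinge at E; M_E is the redundant, and each span becomes simply supported.
End slopes at the hinge E, treating each span as simply supported:
  span DE: point load 25.75 at a = 1.05: Pab(L + a)/(6LEI) = 17.74/EI
  relative rotation θ_0 = (17.74 + 0)/EI = 17.74/EI
A unit hogging moment at E produces rotation L₁/(3EI) + L₂/(3EI) = 3.9/EI.
Slope continuity at E: θ_0 = M_E·3.9/EI, so M_E = 17.74/3.9 = 4.55 kN·m (hogging).
Span DE, ΣM about D with M_E applied at E: R_E^{DE}·4.2 = 27.04 + 4.55, so R_E^{DE} = 7.521 kN and R_D = 25.75 − 7.521 = 18.23 kN.
Span EF, ΣM about F: R_E^{EF}·7.5 = 0 + 4.55, so R_E^{EF} = 0.6066 kN and R_F = 0 − 0.6066 = -0.6066 kN.
R_E = 7.521 + 0.6066 = 8.127 kN.

R_E = 8.127 kN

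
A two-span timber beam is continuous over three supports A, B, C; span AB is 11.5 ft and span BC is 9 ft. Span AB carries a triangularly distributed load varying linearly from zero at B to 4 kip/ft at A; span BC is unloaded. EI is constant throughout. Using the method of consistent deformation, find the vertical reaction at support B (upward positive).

R_B = 11.1 kip

Release continuity at B by inserting a hinge; the redundant is the internal moment M_B. The primary structure is two simply-supported spans AB and BC.
Discontinuity in slope at B on the released structure — sum the simple-span end rotations:
  span AB: triangular load, peak 4: 7w₀L³/(360EI) = 118.3/EI
  relative rotation θ_0 = (118.3 + 0)/EI = 118.3/EI
A unit hogging moment at B produces rotation L₁/(3EI) + L₂/(3EI) = 6.833/EI.
Compatibility: M_B·(L₁+L₂)/(3EI) = θ_0, giving M_B = 17.31 kip·ft (hogging).
Span AB, ΣM about A with M_B applied at B: R_B^{AB}·11.5 = 88.17 + 17.31, so R_B^{AB} = 9.172 kip and R_A = 23 − 9.172 = 13.83 kip.
Span BC, ΣM about C: R_B^{BC}·9 = 0 + 17.31, so R_B^{BC} = 1.923 kip and R_C = 0 − 1.923 = -1.923 kip.
R_B = 9.172 + 1.923 = 11.1 kip.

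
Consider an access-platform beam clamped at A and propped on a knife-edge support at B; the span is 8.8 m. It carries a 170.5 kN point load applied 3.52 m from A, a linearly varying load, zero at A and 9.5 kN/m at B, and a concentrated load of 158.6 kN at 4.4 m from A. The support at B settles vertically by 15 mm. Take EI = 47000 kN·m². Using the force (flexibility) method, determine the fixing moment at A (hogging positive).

M_A = 620 kN·m

Take the reaction at B as the redundant and release it; the primary structure is a cantilever fixed at A.
Downward deflection at the released point B due to the loads:
  point load 170.5 at a = 3.52: Pa²(3L − a)/(6EI) = 8056/EI
  triangular load, peak 9.5 at the free end: 11w₀L⁴/(120EI) = 5222/EI
  point load 158.6 at a = 4.4: Pa²(3L − a)/(6EI) = 11258/EI
  δ_0 = 24537/EI
Tip deflection under a unit load at B: L³/(3EI) = 227.2/EI.
With EI = 47000 kN·m²: δ_0 = 0.52206 m and δ_{BB} = 0.004833 m/kN.
Compatibility — the beam at B must follow the support down by 0.015 m: δ_0 − R_B·δ_{BB} = 0.015, so R_B = (0.52206 − 0.015)/0.004833 = 104.9 kN.
Moment equilibrium about A: M_A = Σ(load moments about A) − R_B·L = 1543 − 104.9×8.8 = 620 kN·m.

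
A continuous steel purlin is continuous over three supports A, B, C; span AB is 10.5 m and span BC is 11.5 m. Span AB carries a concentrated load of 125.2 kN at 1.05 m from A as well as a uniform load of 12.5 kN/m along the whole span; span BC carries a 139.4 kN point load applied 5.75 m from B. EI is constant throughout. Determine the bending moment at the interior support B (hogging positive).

M_B = 270.4 kN·m

Release continuity at B by inserting a hinge; the redundant is the internal moment M_B. The primary structure is two simply-supported spans AB and BC.
Rotations at B on the released spans (each span's end-slope, ×1/EI):
  span AB: point load 125.2 at a = 1.05: Pab(L + a)/(6LEI) = 227.8/EI
  span AB: UDL 12.5: wL³/(24EI) = 602.9/EI
  span BC: point load 139.4 at a = 5.75: Pab(L + b)/(6LEI) = 1152/EI
  relative rotation θ_0 = (830.7 + 1152)/EI = 1983/EI
A unit hogging moment at B produces rotation L₁/(3EI) + L₂/(3EI) = 7.333/EI.
Compatibility: M_B·(L₁+L₂)/(3EI) = θ_0, giving M_B = 270.4 kN·m (hogging).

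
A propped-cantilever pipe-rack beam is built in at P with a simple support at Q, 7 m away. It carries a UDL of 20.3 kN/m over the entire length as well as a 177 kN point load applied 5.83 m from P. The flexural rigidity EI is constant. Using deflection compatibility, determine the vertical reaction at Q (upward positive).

Release the roller at Q. Primary structure: cantilever fixed at P.
Free-end deflection of the primary structure under the applied loading (downward +):
  UDL 20.3: wL⁴/(8EI) = 6093/EI
  point load 177 at a = 5.83: Pa²(3L − a)/(6EI) = 15211/EI
  δ_0 = 21303/EI
Flexibility coefficient — unit upward force at Q: δ_{QQ} = L³/(3EI) = 114.3/EI.
Compatibility at Q: δ_0 − R_Q·δ_{QQ} = 0, so R_Q = 21303/114.3 = 186.3 kN.

R_Q = 186.3 kN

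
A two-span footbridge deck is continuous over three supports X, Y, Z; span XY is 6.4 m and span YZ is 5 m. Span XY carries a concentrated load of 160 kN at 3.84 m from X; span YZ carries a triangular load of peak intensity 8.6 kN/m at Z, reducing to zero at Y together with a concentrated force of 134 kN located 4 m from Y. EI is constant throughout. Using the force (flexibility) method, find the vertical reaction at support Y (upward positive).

R_Y = 181.3 kN

Release continuity at Y by inserting a hinge; the redundant is the internal moment M_Y. The primary structure is two simply-supported spans XY and YZ.
Rotations at Y on the released spans (each span's end-slope, ×1/EI):
  span XY: point load 160 at a = 3.84: Pab(L + a)/(6LEI) = 419.4/EI
  span YZ: triangular load, peak 8.6: 7w₀L³/(360EI) = 20.9/EI
  span YZ: point load 134 at a = 4: Pab(L + b)/(6LEI) = 107.2/EI
  relative rotation θ_0 = (419.4 + 128.1)/EI = 547.5/EI
A unit hogging moment at Y produces rotation L₁/(3EI) + L₂/(3EI) = 3.8/EI.
Compatibility: M_Y·(L₁+L₂)/(3EI) = θ_0, giving M_Y = 144.1 kN·m (hogging).
Span XY, ΣM about X with M_Y applied at Y: R_Y^{XY}·6.4 = 614.4 + 144.1, so R_Y^{XY} = 118.5 kN and R_X = 160 − 118.5 = 41.49 kN.
Span YZ, ΣM about Z: R_Y^{YZ}·5 = 169.8 + 144.1, so R_Y^{YZ} = 62.78 kN and R_Z = 155.5 − 62.78 = 92.72 kN.
R_Y = 118.5 + 62.78 = 181.3 kN.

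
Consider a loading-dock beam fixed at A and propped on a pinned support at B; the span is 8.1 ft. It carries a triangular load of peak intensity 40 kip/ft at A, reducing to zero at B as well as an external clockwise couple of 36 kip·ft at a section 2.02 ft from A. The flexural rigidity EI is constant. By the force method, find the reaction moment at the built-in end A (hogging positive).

Remove the prop at B; the released (primary) structure is a cantilever built in at A.
Deflection at B on the released cantilever, summing each load's contribution:
  triangular load, peak 40 at the fixed end: w₀L⁴/(30EI) = 5740/EI
  clockwise couple 36 at a = 2.02: M₀a(2L − a)/(2EI) = 515.6/EI
  δ_0 = 6255/EI
Tip deflection under a unit load at B: L³/(3EI) = 177.1/EI.
Compatibility at B: δ_0 − R_B·δ_{BB} = 0, so R_B = 6255/177.1 = 35.31 kip.
Moment equilibrium about A: M_A = Σ(load moments about A) − R_B·L = 473.4 − 35.31×8.1 = 187.4 kip·ft.

M_A = 187.4 kip·ft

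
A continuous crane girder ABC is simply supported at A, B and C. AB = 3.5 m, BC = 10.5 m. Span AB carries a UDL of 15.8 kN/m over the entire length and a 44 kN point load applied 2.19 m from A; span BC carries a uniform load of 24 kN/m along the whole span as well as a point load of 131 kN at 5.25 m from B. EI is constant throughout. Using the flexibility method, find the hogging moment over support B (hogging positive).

M_B = 454.9 kN·m

Take M_B as the redundant. Released structure: two simple spans AB and BC with a hinge at B.
End slopes at the hinge B, treating each span as simply supported:
  span AB: UDL 15.8: wL³/(24EI) = 28.23/EI
  span AB: point load 44 at a = 2.19: Pab(L + a)/(6LEI) = 34.2/EI
  span BC: UDL 24: wL³/(24EI) = 1158/EI
  span BC: point load 131 at a = 5.25: Pab(L + b)/(6LEI) = 902.7/EI
  relative rotation θ_0 = (62.43 + 2060)/EI = 2123/EI
A unit hogging moment at B produces rotation L₁/(3EI) + L₂/(3EI) = 4.667/EI.
Slope continuity at B: θ_0 = M_B·4.667/EI, so M_B = 2123/4.667 = 454.9 kN·m (hogging).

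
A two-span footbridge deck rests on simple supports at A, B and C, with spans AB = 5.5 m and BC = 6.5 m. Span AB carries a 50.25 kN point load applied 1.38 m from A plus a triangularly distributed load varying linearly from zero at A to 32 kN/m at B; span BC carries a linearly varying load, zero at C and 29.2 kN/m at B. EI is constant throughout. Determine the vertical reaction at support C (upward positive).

R_C = 17.94 kN

Insert a hinge at B; M_B is the redundant, and each span becomes simply supported.
Rotations at B on the released spans (each span's end-slope, ×1/EI):
  span AB: point load 50.25 at a = 1.38: Pab(L + a)/(6LEI) = 59.56/EI
  span AB: triangular load, peak 32: w₀L³/(45EI) = 118.3/EI
  span BC: triangular load, peak 29.2: w₀L³/(45EI) = 178.2/EI
  relative rotation θ_0 = (177.9 + 178.2)/EI = 356.1/EI
A unit hogging moment at B produces rotation L₁/(3EI) + L₂/(3EI) = 4/EI.
Compatibility: M_B·(L₁+L₂)/(3EI) = θ_0, giving M_B = 89.02 kN·m (hogging).
Span BC, ΣM about C: R_B^{BC}·6.5 = 411.2 + 89.02, so R_B^{BC} = 76.96 kN and R_C = 94.9 − 76.96 = 17.94 kN.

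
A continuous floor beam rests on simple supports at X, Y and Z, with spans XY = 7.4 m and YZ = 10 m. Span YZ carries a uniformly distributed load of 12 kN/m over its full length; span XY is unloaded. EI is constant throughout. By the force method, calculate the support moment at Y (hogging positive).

Release continuity at Y by inserting a hinge; the redundant is the internal moment M_Y. The primary structure is two simply-supported spans XY and YZ.
End slopes at the hinge Y, treating each span as simply supported:
  span YZ: UDL 12: wL³/(24EI) = 500/EI
  relative rotation θ_0 = (0 + 500)/EI = 500/EI
A unit hogging moment at Y produces rotation L₁/(3EI) + L₂/(3EI) = 5.8/EI.
Compatibility: M_Y·(L₁+L₂)/(3EI) = θ_0, giving M_Y = 86.21 kN·m (hogging).

M_Y = 86.21 kN·m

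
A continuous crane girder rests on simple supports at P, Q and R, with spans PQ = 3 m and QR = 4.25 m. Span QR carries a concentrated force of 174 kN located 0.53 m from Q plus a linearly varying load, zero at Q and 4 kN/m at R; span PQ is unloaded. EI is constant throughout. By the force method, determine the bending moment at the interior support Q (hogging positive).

M_Q = 46.84 kN·m

Take M_Q as the redundant. Released structure: two simple spans PQ and QR with a hinge at Q.
Discontinuity in slope at Q on the released structure — sum the simple-span end rotations:
  span QR: point load 174 at a = 0.53: Pab(L + b)/(6LEI) = 107.2/EI
  span QR: triangular load, peak 4: 7w₀L³/(360EI) = 5.971/EI
  relative rotation θ_0 = (0 + 113.2)/EI = 113.2/EI
A unit hogging moment at Q produces rotation L₁/(3EI) + L₂/(3EI) = 2.417/EI.
Slope continuity at Q: θ_0 = M_Q·2.417/EI, so M_Q = 113.2/2.417 = 46.84 kN·m (hogging).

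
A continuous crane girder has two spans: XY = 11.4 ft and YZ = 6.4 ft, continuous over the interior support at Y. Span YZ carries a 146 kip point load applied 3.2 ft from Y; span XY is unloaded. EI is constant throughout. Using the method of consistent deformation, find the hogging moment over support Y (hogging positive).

Insert a hinge at Y; M_Y is the redundant, and each span becomes simply supported.
Discontinuity in slope at Y on the released structure — sum the simple-span end rotations:
  span YZ: point load 146 at a = 3.2: Pab(L + b)/(6LEI) = 373.8/EI
  relative rotation θ_0 = (0 + 373.8)/EI = 373.8/EI
A unit hogging moment at Y produces rotation L₁/(3EI) + L₂/(3EI) = 5.933/EI.
Compatibility: M_Y·(L₁+L₂)/(3EI) = θ_0, giving M_Y = 62.99 kip·ft (hogging).

M_Y = 62.99 kip·ft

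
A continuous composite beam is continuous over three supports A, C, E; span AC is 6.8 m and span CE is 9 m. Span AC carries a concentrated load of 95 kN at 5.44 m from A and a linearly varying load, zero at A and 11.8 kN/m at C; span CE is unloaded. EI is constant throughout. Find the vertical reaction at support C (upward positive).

Insert a hinge at C; M_C is the redundant, and each span becomes simply supported.
Discontinuity in slope at C on the released structure — sum the simple-span end rotations:
  span AC: point load 95 at a = 5.44: Pab(L + a)/(6LEI) = 210.9/EI
  span AC: triangular load, peak 11.8: w₀L³/(45EI) = 82.45/EI
  relative rotation θ_0 = (293.3 + 0)/EI = 293.3/EI
A unit hogging moment at C produces rotation L₁/(3EI) + L₂/(3EI) = 5.267/EI.
Slope continuity at C: θ_0 = M_C·5.267/EI, so M_C = 293.3/5.267 = 55.69 kN·m (hogging).
Span AC, ΣM about A with M_C applied at C: R_C^{AC}·6.8 = 698.7 + 55.69, so R_C^{AC} = 110.9 kN and R_A = 135.1 − 110.9 = 24.18 kN.
Span CE, ΣM about E: R_C^{CE}·9 = 0 + 55.69, so R_C^{CE} = 6.188 kN and R_E = 0 − 6.188 = -6.188 kN.
R_C = 110.9 + 6.188 = 117.1 kN.

R_C = 117.1 kN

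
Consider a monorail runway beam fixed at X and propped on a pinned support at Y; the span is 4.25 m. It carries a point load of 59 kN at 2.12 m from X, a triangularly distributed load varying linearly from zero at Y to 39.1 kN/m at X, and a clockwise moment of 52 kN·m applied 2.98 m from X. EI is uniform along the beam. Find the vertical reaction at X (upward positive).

R_X = 90.4 kN

Choose R_Y as the redundant. The primary structure is the cantilever fixed at X.
Primary-structure tip deflection at Y by superposition:
  point load 59 at a = 2.12: Pa²(3L − a)/(6EI) = 469.8/EI
  triangular load, peak 39.1 at the fixed end: w₀L⁴/(30EI) = 425.2/EI
  clockwise couple 52 at a = 2.98: M₀a(2L − a)/(2EI) = 427.7/EI
  δ_0 = 1323/EI
Tip deflection under a unit load at Y: L³/(3EI) = 25.59/EI.
Compatibility at Y: δ_0 − R_Y·δ_{YY} = 0, so R_Y = 1323/25.59 = 51.69 kN.
Vertical equilibrium: R_X = ΣP − R_Y = 142.1 − 51.69 = 90.4 kN.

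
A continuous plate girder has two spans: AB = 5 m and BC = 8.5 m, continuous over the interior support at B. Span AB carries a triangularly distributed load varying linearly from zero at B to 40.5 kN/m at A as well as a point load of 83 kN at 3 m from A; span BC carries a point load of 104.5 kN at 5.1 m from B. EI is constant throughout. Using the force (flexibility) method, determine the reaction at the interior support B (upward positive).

R_B = 171.5 kN

Release continuity at B by inserting a hinge; the redundant is the internal moment M_B. The primary structure is two simply-supported spans AB and BC.
Discontinuity in slope at B on the released structure — sum the simple-span end rotations:
  span AB: triangular load, peak 40.5: 7w₀L³/(360EI) = 98.44/EI
  span AB: point load 83 at a = 3: Pab(L + a)/(6LEI) = 132.8/EI
  span BC: point load 104.5 at a = 5.1: Pab(L + b)/(6LEI) = 422.8/EI
  relative rotation θ_0 = (231.2 + 422.8)/EI = 654/EI
A unit hogging moment at B produces rotation L₁/(3EI) + L₂/(3EI) = 4.5/EI.
Slope continuity at B: θ_0 = M_B·4.5/EI, so M_B = 654/4.5 = 145.3 kN·m (hogging).
Span AB, ΣM about A with M_B applied at B: R_B^{AB}·5 = 417.8 + 145.3, so R_B^{AB} = 112.6 kN and R_A = 184.2 − 112.6 = 71.63 kN.
Span BC, ΣM about C: R_B^{BC}·8.5 = 355.3 + 145.3, so R_B^{BC} = 58.9 kN and R_C = 104.5 − 58.9 = 45.6 kN.
R_B = 112.6 + 58.9 = 171.5 kN.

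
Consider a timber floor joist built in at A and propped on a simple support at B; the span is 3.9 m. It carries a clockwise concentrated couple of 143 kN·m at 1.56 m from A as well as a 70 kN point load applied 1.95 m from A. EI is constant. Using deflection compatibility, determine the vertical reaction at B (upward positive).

Choose R_B as the redundant. The primary structure is the cantilever fixed at A.
Downward deflection at the released point B due to the loads:
  clockwise couple 143 at a = 1.56: M₀a(2L − a)/(2EI) = 696/EI
  point load 70 at a = 1.95: Pa²(3L − a)/(6EI) = 432.5/EI
  δ_0 = 1129/EI
Flexibility coefficient — unit upward force at B: δ_{BB} = L³/(3EI) = 19.77/EI.
The prop prevents deflection at B: R_B = δ_0/δ_{BB} = 1129/19.77 = 57.08 kN.

R_B = 57.08 kN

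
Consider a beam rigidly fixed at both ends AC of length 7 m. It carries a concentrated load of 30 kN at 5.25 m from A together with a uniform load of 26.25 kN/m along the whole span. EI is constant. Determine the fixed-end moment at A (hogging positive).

M_A = 117 kN·m

Take the two fixed-end moments M_A, M_C as redundants; the released structure is the simple span AC.
On the primary (simply-supported) span, the end slopes from the loading are:
  at A: point load 30 at a = 5.25: Pab(L + b)/(6LEI) = 57.42/EI
  at C: point load 30 at a = 5.25: Pab(L + a)/(6LEI) = 80.39/EI
  at A: UDL 26.25: wL³/(24EI) = 375.2/EI
  at C: UDL 26.25: wL³/(24EI) = 375.2/EI
  θ_A0 = 432.6/EI,  θ_C0 = 455.5/EI
Flexibility coefficients: a unit moment at one end gives L/(3EI) there and L/(6EI) at the far end, so f₁₁ = f₂₂ = 2.333/EI and f₁₂ = f₂₁ = 1.167/EI.
Compatibility — zero rotation at each built-in end:
  2.333 M_A + 1.167 M_C = 432.6
  1.167 M_A + 2.333 M_C = 455.5
Solving the pair gives M_A = 117 kN·m and M_C = 136.7 kN·m (hogging).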